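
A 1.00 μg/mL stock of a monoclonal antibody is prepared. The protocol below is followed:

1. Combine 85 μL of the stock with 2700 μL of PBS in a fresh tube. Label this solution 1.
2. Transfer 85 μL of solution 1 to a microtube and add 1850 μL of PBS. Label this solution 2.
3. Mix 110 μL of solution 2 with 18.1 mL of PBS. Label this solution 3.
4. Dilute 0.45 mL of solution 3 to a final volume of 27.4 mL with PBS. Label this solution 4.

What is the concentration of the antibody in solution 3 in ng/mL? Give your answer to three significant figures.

Step 1: 85 μL + 2700 μL = 2785 μL total → factor 2785/85 = 32.765
Step 2: 85 μL + 1850 μL = 1935 μL total → factor 1935/85 = 22.765
Step 3: 110 μL + 18.1 mL = 18210 μL total → factor 18210/110 = 165.55
Dilution factor through solution 3 = 32.765 × 22.765 × 165.55 = 1.2348 × 10^5
[solution 3] = 1.00 μg/mL / 1.2348 × 10^5 = 8.099 × 10^-6 μg/mL = 0.00810 ng/mL

0.00810 ng/mL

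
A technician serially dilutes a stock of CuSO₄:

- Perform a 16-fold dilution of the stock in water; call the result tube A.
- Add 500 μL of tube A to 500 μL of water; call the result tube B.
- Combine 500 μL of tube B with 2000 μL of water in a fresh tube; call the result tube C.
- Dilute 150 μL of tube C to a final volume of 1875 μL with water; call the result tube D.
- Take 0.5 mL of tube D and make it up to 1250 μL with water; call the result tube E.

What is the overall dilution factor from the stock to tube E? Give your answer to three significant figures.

Step 1: 16-fold → factor 16
Step 2: 500 μL + 500 μL = 1000 μL total → factor 1000/500 = 2
Step 3: 500 μL + 2000 μL = 2500 μL total → factor 2500/500 = 5
Step 4: 150 μL brought to 1875 μL → factor 1875/150 = 12.5
Step 5: 0.5 mL brought to 1250 μL → factor 1.25/0.5 = 2.5
Overall dilution factor = 16 × 2 × 5 × 12.5 × 2.5 = 5000

5.00 × 10^3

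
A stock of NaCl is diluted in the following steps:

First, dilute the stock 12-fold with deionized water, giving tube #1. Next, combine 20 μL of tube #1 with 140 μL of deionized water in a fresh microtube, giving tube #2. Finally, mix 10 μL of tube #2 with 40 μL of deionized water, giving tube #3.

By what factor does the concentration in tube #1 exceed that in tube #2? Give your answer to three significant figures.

8.00

Step 1: 12-fold → factor 12
Step 2: 20 μL + 140 μL = 160 μL total → factor 160/20 = 8
Dilution factor to tube #1 = 12; to tube #2 = 96
[tube #1]/[tube #2] = (factor to tube #2)/(factor to tube #1) = 96/12 = 8.00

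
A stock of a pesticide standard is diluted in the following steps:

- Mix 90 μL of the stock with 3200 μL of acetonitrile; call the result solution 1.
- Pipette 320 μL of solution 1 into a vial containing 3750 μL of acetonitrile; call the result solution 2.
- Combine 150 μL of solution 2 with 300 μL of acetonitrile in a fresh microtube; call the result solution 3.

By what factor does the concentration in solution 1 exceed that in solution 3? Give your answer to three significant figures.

Step 1: 90 μL + 3200 μL = 3290 μL total → factor 3290/90 = 36.556
Step 2: 320 μL + 3750 μL = 4070 μL total → factor 4070/320 = 12.719
Step 3: 150 μL + 300 μL = 450 μL total → factor 450/150 = 3
Dilution factor to solution 1 = 36.556; to solution 3 = 1394.8
[solution 1]/[solution 3] = (factor to solution 3)/(factor to solution 1) = 1394.8/36.556 = 38.2

38.2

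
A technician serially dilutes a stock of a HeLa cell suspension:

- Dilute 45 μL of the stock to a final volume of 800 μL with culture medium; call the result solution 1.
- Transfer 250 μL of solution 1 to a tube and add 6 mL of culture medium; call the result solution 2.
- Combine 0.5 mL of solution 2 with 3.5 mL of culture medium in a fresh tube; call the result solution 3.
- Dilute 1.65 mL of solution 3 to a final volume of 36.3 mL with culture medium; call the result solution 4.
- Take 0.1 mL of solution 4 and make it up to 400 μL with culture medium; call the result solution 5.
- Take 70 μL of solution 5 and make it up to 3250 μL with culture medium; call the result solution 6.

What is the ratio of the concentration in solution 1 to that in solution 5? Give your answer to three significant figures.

1.76 × 10^4

Step 1: 45 μL brought to 800 μL → factor 800/45 = 17.778
Step 2: 250 μL + 6 mL = 6250 μL total → factor 6250/250 = 25
Step 3: 0.5 mL + 3.5 mL = 4 mL total → factor 4/0.5 = 8
Step 4: 1.65 mL brought to 36.3 mL → factor 36.3/1.65 = 22
Step 5: 0.1 mL brought to 400 μL → factor 0.4/0.1 = 4
Dilution factor to solution 1 = 17.778; to solution 5 = 3.1289 × 10^5
[solution 1]/[solution 5] = (factor to solution 5)/(factor to solution 1) = 3.1289 × 10^5/17.778 = 1.76 × 10^4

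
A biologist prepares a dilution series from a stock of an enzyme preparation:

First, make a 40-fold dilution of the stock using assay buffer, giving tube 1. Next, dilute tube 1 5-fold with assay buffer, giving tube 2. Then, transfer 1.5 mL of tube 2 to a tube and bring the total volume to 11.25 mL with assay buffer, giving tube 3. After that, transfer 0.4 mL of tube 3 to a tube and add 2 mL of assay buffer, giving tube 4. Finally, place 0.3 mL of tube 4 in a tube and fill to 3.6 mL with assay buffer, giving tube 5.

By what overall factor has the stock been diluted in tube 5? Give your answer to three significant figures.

1.08 × 10^5

Step 1: 40-fold → factor 40
Step 2: 5-fold → factor 5
Step 3: 1.5 mL brought to 11.25 mL → factor 11.25/1.5 = 7.5
Step 4: 0.4 mL + 2 mL = 2.4 mL total → factor 2.4/0.4 = 6
Step 5: 0.3 mL brought to 3.6 mL → factor 3.6/0.3 = 12
Overall dilution factor = 40 × 5 × 7.5 × 6 × 12 = 1.08 × 10^5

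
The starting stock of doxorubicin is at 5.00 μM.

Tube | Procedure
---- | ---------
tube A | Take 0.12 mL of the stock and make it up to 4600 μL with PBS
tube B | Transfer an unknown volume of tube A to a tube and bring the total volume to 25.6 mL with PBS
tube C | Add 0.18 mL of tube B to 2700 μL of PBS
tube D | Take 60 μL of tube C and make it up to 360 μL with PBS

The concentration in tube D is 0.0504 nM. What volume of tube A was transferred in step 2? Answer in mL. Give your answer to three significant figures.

Step 1: 0.12 mL brought to 4600 μL → factor 4.6/0.12 = 38.333
Step 2: v brought to 25.6 mL → factor = 25.6 mL/v
Step 3: 0.18 mL + 2700 μL = 2.88 mL total → factor 2.88/0.18 = 16
Step 4: 60 μL brought to 360 μL → factor 360/60 = 6
Product of known-step factors = 3680
Overall factor = 5.00 μM / (0.0504 nM) = 99206
Step-2 factor = 99206 / 3680 = 26.958
v = 25.6 mL / 26.958 = 0.950 mL

0.950 mL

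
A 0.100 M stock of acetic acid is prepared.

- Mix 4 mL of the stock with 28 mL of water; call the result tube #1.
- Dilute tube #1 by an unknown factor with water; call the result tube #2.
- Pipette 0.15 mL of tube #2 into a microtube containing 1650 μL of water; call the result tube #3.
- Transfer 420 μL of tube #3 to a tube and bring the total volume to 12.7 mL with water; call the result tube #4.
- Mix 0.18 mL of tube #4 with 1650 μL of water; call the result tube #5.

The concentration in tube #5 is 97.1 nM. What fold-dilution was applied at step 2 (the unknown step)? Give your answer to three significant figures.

34.9-fold

Step 1: 4 mL + 28 mL = 32 mL total → factor 32/4 = 8
Step 2: unknown factor x
Step 3: 0.15 mL + 1650 μL = 1.8 mL total → factor 1.8/0.15 = 12
Step 4: 420 μL brought to 12.7 mL → factor 12700/420 = 30.238
Step 5: 0.18 mL + 1650 μL = 1.83 mL total → factor 1.83/0.18 = 10.167
Product of known-step factors = 29512
Overall factor = 0.100 M / (97.1 nM) = 1.0299 × 10^6
x = 1.0299 × 10^6 / 29512 = 34.9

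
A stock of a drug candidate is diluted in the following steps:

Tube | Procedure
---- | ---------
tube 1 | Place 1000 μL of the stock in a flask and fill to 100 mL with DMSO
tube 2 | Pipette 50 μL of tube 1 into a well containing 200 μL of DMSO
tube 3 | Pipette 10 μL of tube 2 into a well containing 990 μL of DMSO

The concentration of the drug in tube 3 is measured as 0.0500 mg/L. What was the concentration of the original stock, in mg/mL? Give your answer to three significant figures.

Step 1: 1000 μL brought to 100 mL → factor 1 × 10^5/1000 = 100
Step 2: 50 μL + 200 μL = 250 μL total → factor 250/50 = 5
Step 3: 10 μL + 990 μL = 1000 μL total → factor 1000/10 = 100
Overall dilution factor = 100 × 5 × 100 = 50000
Stock = 0.0500 mg/L × 50000 = 2500 mg/L = 2.50 mg/mL

2.50 mg/mL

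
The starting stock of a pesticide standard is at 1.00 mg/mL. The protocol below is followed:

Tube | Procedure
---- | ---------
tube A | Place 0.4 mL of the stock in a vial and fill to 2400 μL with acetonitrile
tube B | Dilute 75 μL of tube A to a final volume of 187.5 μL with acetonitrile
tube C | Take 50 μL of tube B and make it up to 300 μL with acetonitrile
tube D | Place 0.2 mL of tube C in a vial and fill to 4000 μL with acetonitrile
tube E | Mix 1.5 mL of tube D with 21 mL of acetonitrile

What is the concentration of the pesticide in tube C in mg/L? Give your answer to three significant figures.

Step 1: 0.4 mL brought to 2400 μL → factor 2.4/0.4 = 6
Step 2: 75 μL brought to 187.5 μL → factor 187.5/75 = 2.5
Step 3: 50 μL brought to 300 μL → factor 300/50 = 6
Dilution factor through tube C = 6 × 2.5 × 6 = 90
[tube C] = 1.00 mg/mL / 90 = 0.01111 mg/mL = 11.1 mg/L

11.1 mg/L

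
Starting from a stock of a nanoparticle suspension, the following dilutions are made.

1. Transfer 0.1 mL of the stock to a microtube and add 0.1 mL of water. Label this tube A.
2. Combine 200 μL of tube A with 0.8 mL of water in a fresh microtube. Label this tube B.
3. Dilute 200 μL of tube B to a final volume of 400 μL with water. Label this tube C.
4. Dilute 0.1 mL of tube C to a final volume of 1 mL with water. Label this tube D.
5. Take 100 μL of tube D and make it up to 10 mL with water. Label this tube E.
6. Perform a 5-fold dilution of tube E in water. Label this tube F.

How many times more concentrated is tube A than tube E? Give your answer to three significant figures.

1.00 × 10^4

Step 1: 0.1 mL + 0.1 mL = 0.2 mL total → factor 0.2/0.1 = 2
Step 2: 200 μL + 0.8 mL = 1000 μL total → factor 1000/200 = 5
Step 3: 200 μL brought to 400 μL → factor 400/200 = 2
Step 4: 0.1 mL brought to 1 mL → factor 1/0.1 = 10
Step 5: 100 μL brought to 10 mL → factor 10000/100 = 100
Dilution factor to tube A = 2; to tube E = 20000
[tube A]/[tube E] = (factor to tube E)/(factor to tube A) = 20000/2 = 1.00 × 10^4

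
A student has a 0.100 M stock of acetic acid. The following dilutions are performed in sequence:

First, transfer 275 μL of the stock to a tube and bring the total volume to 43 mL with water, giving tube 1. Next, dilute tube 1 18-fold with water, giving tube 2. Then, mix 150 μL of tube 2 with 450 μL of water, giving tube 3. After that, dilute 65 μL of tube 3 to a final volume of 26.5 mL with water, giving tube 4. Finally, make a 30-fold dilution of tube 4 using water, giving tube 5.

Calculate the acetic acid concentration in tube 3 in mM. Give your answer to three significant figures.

Step 1: 275 μL brought to 43 mL → factor 43000/275 = 156.36
Step 2: 18-fold → factor 18
Step 3: 150 μL + 450 μL = 600 μL total → factor 600/150 = 4
Dilution factor through tube 3 = 156.36 × 18 × 4 = 11258
[tube 3] = 0.100 M / 11258 = 8.882 × 10^-6 M = 0.00888 mM

0.00888 mM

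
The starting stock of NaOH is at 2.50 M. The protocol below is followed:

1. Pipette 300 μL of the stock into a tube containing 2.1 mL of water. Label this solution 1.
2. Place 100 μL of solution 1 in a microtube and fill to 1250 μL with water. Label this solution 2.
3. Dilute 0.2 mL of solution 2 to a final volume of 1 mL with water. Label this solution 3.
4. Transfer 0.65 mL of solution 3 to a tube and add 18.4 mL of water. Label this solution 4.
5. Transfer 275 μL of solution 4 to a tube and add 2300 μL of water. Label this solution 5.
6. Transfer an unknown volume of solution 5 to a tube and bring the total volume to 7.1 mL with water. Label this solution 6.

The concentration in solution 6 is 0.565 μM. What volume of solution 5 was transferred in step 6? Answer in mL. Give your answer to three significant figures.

Step 1: 300 μL + 2.1 mL = 2400 μL total → factor 2400/300 = 8
Step 2: 100 μL brought to 1250 μL → factor 1250/100 = 12.5
Step 3: 0.2 mL brought to 1 mL → factor 1/0.2 = 5
Step 4: 0.65 mL + 18.4 mL = 19.05 mL total → factor 19.05/0.65 = 29.308
Step 5: 275 μL + 2300 μL = 2575 μL total → factor 2575/275 = 9.3636
Step 6: v brought to 7.1 mL → factor = 7.1 mL/v
Product of known-step factors = 1.3721 × 10^5
Overall factor = 2.50 M / (0.565 μM) = 4.4248 × 10^6
Step-6 factor = 4.4248 × 10^6 / 1.3721 × 10^5 = 32.247
v = 7.1 mL / 32.247 = 0.220 mL

0.220 mL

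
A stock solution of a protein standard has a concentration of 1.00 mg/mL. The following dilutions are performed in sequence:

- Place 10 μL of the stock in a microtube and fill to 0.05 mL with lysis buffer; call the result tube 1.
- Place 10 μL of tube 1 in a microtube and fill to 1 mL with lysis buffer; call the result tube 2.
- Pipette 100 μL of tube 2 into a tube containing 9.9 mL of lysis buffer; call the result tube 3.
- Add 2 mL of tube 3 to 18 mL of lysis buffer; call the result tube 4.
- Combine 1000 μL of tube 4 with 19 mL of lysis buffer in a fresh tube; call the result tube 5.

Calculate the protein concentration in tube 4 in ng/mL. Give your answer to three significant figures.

2.00 ng/mL

Step 1: 10 μL brought to 0.05 mL → factor 50/10 = 5
Step 2: 10 μL brought to 1 mL → factor 1000/10 = 100
Step 3: 100 μL + 9.9 mL = 10000 μL total → factor 10000/100 = 100
Step 4: 2 mL + 18 mL = 20 mL total → factor 20/2 = 10
Dilution factor through tube 4 = 5 × 100 × 100 × 10 = 5 × 10^5
[tube 4] = 1.00 mg/mL / 5 × 10^5 = 2.000 × 10^-6 mg/mL = 2.00 ng/mL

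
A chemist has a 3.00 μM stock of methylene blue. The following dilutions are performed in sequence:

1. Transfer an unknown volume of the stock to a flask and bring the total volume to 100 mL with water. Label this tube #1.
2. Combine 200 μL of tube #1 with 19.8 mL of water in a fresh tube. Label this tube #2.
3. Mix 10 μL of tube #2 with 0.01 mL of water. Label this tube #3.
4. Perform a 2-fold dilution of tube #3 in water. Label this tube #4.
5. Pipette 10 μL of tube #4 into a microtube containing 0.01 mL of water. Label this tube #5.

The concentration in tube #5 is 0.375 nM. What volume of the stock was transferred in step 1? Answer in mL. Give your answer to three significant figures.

Step 1: v brought to 100 mL → factor = 100 mL/v
Step 2: 200 μL + 19.8 mL = 20000 μL total → factor 20000/200 = 100
Step 3: 10 μL + 0.01 mL = 20 μL total → factor 20/10 = 2
Step 4: 2-fold → factor 2
Step 5: 10 μL + 0.01 mL = 20 μL total → factor 20/10 = 2
Product of known-step factors = 800
Overall factor = 3.00 μM / (0.375 nM) = 8000
Step-1 factor = 8000 / 800 = 10
v = 100 mL / 10 = 10.0 mL

10.0 mL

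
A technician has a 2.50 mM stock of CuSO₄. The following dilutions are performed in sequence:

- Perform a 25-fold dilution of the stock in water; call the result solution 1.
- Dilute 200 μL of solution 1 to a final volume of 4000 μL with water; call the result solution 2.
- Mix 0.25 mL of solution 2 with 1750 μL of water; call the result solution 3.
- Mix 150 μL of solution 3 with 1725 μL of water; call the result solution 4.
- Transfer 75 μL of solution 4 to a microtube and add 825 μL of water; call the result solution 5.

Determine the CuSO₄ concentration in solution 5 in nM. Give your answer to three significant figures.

Step 1: 25-fold → factor 25
Step 2: 200 μL brought to 4000 μL → factor 4000/200 = 20
Step 3: 0.25 mL + 1750 μL = 2 mL total → factor 2/0.25 = 8
Step 4: 150 μL + 1725 μL = 1875 μL total → factor 1875/150 = 12.5
Step 5: 75 μL + 825 μL = 900 μL total → factor 900/75 = 12
Overall dilution factor = 25 × 20 × 8 × 12.5 × 12 = 6 × 10^5
Final = 2.50 mM / 6 × 10^5 = 4.167 × 10^-6 mM = 4.17 nM

4.17 nM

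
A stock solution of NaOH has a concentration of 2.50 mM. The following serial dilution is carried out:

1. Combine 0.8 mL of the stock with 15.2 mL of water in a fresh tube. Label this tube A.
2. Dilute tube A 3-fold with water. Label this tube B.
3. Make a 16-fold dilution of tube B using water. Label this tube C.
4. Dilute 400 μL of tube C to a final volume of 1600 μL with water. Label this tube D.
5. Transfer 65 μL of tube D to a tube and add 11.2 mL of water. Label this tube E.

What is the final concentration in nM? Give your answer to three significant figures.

3.76 nM

Step 1: 0.8 mL + 15.2 mL = 16 mL total → factor 16/0.8 = 20
Step 2: 3-fold → factor 3
Step 3: 16-fold → factor 16
Step 4: 400 μL brought to 1600 μL → factor 1600/400 = 4
Step 5: 65 μL + 11.2 mL = 11265 μL total → factor 11265/65 = 173.31
Overall dilution factor = 20 × 3 × 16 × 4 × 173.31 = 6.655 × 10^5
Final = 2.50 mM / 6.655 × 10^5 = 3.757 × 10^-6 mM = 3.76 nM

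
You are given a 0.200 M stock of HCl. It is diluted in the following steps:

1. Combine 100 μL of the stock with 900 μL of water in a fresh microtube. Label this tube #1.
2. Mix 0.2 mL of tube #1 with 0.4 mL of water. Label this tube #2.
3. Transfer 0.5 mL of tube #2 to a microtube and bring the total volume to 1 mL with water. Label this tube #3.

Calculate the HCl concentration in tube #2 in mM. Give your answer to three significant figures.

Step 1: 100 μL + 900 μL = 1000 μL total → factor 1000/100 = 10
Step 2: 0.2 mL + 0.4 mL = 0.6 mL total → factor 0.6/0.2 = 3
Dilution factor through tube #2 = 10 × 3 = 30
[tube #2] = 0.200 M / 30 = 0.006667 M = 6.67 mM

6.67 mM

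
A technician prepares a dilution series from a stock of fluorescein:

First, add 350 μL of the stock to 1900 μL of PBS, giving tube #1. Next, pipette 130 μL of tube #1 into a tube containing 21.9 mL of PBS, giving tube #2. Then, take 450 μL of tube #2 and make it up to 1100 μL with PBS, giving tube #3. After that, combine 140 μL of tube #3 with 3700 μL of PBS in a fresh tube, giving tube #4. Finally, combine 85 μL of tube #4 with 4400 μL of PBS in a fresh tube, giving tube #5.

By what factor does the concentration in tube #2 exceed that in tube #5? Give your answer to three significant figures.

Step 1: 350 μL + 1900 μL = 2250 μL total → factor 2250/350 = 6.4286
Step 2: 130 μL + 21.9 mL = 22030 μL total → factor 22030/130 = 169.46
Step 3: 450 μL brought to 1100 μL → factor 1100/450 = 2.4444
Step 4: 140 μL + 3700 μL = 3840 μL total → factor 3840/140 = 27.429
Step 5: 85 μL + 4400 μL = 4485 μL total → factor 4485/85 = 52.765
Dilution factor to tube #2 = 1089.4; to tube #5 = 3.854 × 10^6
[tube #2]/[tube #5] = (factor to tube #5)/(factor to tube #2) = 3.854 × 10^6/1089.4 = 3.54 × 10^3

3.54 × 10^3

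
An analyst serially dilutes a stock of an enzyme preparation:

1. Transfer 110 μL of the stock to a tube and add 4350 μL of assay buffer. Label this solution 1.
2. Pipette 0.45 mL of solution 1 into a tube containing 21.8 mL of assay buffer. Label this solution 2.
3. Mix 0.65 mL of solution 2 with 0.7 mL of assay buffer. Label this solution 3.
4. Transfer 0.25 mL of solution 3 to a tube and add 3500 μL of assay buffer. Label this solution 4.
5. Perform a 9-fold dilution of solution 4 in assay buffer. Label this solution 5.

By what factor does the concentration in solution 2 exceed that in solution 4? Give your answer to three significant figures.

31.2

Step 1: 110 μL + 4350 μL = 4460 μL total → factor 4460/110 = 40.545
Step 2: 0.45 mL + 21.8 mL = 22.25 mL total → factor 22.25/0.45 = 49.444
Step 3: 0.65 mL + 0.7 mL = 1.35 mL total → factor 1.35/0.65 = 2.0769
Step 4: 0.25 mL + 3500 μL = 3.75 mL total → factor 3.75/0.25 = 15
Dilution factor to solution 2 = 2004.7; to solution 4 = 62456
[solution 2]/[solution 4] = (factor to solution 4)/(factor to solution 2) = 62456/2004.7 = 31.2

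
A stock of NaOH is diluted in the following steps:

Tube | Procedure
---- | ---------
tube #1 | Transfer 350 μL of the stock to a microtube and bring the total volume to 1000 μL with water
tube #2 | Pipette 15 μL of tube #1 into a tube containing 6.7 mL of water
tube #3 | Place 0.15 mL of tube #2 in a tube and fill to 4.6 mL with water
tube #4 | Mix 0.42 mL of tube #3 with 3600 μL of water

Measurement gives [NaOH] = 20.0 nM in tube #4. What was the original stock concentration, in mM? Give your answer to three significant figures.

7.51 mM

Step 1: 350 μL brought to 1000 μL → factor 1000/350 = 2.8571
Step 2: 15 μL + 6.7 mL = 6715 μL total → factor 6715/15 = 447.67
Step 3: 0.15 mL brought to 4.6 mL → factor 4.6/0.15 = 30.667
Step 4: 0.42 mL + 3600 μL = 4.02 mL total → factor 4.02/0.42 = 9.5714
Overall dilution factor = 2.8571 × 447.67 × 30.667 × 9.5714 = 3.7543 × 10^5
Stock = 20.0 nM × 3.7543 × 10^5 = 7.509 × 10^6 nM = 7.51 mM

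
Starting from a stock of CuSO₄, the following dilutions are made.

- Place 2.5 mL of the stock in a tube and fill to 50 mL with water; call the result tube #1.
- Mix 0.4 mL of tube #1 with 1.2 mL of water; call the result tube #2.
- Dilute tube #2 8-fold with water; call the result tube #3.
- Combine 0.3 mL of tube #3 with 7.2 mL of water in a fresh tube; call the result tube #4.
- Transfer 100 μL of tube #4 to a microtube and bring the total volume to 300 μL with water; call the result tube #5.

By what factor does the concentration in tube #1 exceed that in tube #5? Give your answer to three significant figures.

Step 1: 2.5 mL brought to 50 mL → factor 50/2.5 = 20
Step 2: 0.4 mL + 1.2 mL = 1.6 mL total → factor 1.6/0.4 = 4
Step 3: 8-fold → factor 8
Step 4: 0.3 mL + 7.2 mL = 7.5 mL total → factor 7.5/0.3 = 25
Step 5: 100 μL brought to 300 μL → factor 300/100 = 3
Dilution factor to tube #1 = 20; to tube #5 = 48000
[tube #1]/[tube #5] = (factor to tube #5)/(factor to tube #1) = 48000/20 = 2.40 × 10^3

2.40 × 10^3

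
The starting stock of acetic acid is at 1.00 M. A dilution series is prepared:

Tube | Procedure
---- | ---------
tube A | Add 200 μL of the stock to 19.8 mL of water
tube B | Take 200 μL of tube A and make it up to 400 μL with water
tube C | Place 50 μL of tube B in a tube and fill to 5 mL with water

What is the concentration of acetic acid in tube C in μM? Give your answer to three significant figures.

50.0 μM

Step 1: 200 μL + 19.8 mL = 20000 μL total → factor 20000/200 = 100
Step 2: 200 μL brought to 400 μL → factor 400/200 = 2
Step 3: 50 μL brought to 5 mL → factor 5000/50 = 100
Overall dilution factor = 100 × 2 × 100 = 20000
Final = 1.00 M / 20000 = 5.000 × 10^-5 M = 50.0 μM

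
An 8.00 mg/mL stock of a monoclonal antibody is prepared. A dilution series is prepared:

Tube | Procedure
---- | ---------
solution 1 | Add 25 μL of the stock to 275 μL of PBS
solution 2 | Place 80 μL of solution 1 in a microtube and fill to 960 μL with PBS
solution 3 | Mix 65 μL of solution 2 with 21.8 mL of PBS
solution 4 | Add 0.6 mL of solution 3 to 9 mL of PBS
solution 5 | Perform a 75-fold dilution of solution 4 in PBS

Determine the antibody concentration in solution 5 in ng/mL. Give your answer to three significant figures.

Step 1: 25 μL + 275 μL = 300 μL total → factor 300/25 = 12
Step 2: 80 μL brought to 960 μL → factor 960/80 = 12
Step 3: 65 μL + 21.8 mL = 21865 μL total → factor 21865/65 = 336.38
Step 4: 0.6 mL + 9 mL = 9.6 mL total → factor 9.6/0.6 = 16
Step 5: 75-fold → factor 75
Overall dilution factor = 12 × 12 × 336.38 × 16 × 75 = 5.8127 × 10^7
Final = 8.00 mg/mL / 5.8127 × 10^7 = 1.376 × 10^-7 mg/mL = 0.138 ng/mL

0.138 ng/mL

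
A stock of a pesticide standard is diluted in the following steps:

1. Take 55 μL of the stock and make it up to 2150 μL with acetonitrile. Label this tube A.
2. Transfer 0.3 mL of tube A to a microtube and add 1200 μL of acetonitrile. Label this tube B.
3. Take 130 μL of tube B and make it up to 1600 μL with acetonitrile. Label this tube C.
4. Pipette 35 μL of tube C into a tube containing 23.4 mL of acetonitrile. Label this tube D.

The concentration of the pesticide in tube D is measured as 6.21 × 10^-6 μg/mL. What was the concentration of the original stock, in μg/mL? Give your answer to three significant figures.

10.0 μg/mL

Step 1: 55 μL brought to 2150 μL → factor 2150/55 = 39.091
Step 2: 0.3 mL + 1200 μL = 1.5 mL total → factor 1.5/0.3 = 5
Step 3: 130 μL brought to 1600 μL → factor 1600/130 = 12.308
Step 4: 35 μL + 23.4 mL = 23435 μL total → factor 23435/35 = 669.57
Overall dilution factor = 39.091 × 5 × 12.308 × 669.57 = 1.6107 × 10^6
Stock = 6.21 × 10^-6 μg/mL × 1.6107 × 10^6 = 10.0 μg/mL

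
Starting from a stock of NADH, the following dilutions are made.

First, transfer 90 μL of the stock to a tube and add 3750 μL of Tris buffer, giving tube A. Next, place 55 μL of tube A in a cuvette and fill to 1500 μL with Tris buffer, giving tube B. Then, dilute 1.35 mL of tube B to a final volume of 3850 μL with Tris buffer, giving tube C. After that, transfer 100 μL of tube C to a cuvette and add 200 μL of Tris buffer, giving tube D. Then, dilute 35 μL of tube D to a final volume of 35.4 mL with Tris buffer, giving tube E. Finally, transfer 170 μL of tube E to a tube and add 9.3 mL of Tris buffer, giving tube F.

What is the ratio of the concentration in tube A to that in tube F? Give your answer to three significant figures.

Step 1: 90 μL + 3750 μL = 3840 μL total → factor 3840/90 = 42.667
Step 2: 55 μL brought to 1500 μL → factor 1500/55 = 27.273
Step 3: 1.35 mL brought to 3850 μL → factor 3.85/1.35 = 2.8519
Step 4: 100 μL + 200 μL = 300 μL total → factor 300/100 = 3
Step 5: 35 μL brought to 35.4 mL → factor 35400/35 = 1011.4
Step 6: 170 μL + 9.3 mL = 9470 μL total → factor 9470/170 = 55.706
Dilution factor to tube A = 42.667; to tube F = 5.6092 × 10^8
[tube A]/[tube F] = (factor to tube F)/(factor to tube A) = 5.6092 × 10^8/42.667 = 1.31 × 10^7

1.31 × 10^7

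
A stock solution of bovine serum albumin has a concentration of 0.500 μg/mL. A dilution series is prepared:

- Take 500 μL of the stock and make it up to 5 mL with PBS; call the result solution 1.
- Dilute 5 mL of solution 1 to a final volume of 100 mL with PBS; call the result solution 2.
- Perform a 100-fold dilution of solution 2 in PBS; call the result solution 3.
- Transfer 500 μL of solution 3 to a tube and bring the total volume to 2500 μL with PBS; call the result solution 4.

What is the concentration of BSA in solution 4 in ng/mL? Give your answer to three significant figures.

Step 1: 500 μL brought to 5 mL → factor 5000/500 = 10
Step 2: 5 mL brought to 100 mL → factor 100/5 = 20
Step 3: 100-fold → factor 100
Step 4: 500 μL brought to 2500 μL → factor 2500/500 = 5
Overall dilution factor = 10 × 20 × 100 × 5 = 1 × 10^5
Final = 0.500 μg/mL / 1 × 10^5 = 5.000 × 10^-6 μg/mL = 0.00500 ng/mL

0.00500 ng/mL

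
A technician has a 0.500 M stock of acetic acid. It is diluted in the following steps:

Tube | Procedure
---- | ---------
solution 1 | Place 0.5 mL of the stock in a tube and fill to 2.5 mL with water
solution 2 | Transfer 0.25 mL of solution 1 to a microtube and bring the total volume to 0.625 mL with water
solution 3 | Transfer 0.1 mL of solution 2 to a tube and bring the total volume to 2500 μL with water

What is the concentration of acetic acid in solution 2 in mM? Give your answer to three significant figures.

Step 1: 0.5 mL brought to 2.5 mL → factor 2.5/0.5 = 5
Step 2: 0.25 mL brought to 0.625 mL → factor 0.625/0.25 = 2.5
Dilution factor through solution 2 = 5 × 2.5 = 12.5
[solution 2] = 0.500 M / 12.5 = 0.04000 M = 40.0 mM

40.0 mM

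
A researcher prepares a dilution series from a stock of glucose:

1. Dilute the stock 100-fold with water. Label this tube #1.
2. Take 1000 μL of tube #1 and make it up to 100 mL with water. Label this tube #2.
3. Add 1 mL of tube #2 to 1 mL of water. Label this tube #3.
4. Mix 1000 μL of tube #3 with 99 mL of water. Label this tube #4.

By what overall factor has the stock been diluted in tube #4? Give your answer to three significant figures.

Step 1: 100-fold → factor 100
Step 2: 1000 μL brought to 100 mL → factor 1 × 10^5/1000 = 100
Step 3: 1 mL + 1 mL = 2 mL total → factor 2/1 = 2
Step 4: 1000 μL + 99 mL = 1 × 10^5 μL total → factor 1 × 10^5/1000 = 100
Overall dilution factor = 100 × 100 × 2 × 100 = 2 × 10^6

2.00 × 10^6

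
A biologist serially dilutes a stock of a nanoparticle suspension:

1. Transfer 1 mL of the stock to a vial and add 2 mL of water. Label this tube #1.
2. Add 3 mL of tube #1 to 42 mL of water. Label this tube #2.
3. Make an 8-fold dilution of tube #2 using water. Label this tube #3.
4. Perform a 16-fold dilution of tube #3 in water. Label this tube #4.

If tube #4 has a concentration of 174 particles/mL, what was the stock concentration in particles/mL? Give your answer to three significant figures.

1.00 × 10^6 particles/mL

Step 1: 1 mL + 2 mL = 3 mL total → factor 3/1 = 3
Step 2: 3 mL + 42 mL = 45 mL total → factor 45/3 = 15
Step 3: 8-fold → factor 8
Step 4: 16-fold → factor 16
Overall dilution factor = 3 × 15 × 8 × 16 = 5760
Stock = 174 particles/mL × 5760 = 1.00 × 10^6 particles/mL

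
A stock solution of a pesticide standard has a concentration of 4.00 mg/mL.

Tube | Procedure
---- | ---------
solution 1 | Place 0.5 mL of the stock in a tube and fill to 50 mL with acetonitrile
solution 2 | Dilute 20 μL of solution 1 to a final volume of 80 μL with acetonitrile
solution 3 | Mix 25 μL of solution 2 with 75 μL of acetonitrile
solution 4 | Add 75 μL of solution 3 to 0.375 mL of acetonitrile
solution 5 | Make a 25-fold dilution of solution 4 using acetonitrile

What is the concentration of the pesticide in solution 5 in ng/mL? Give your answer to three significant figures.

Step 1: 0.5 mL brought to 50 mL → factor 50/0.5 = 100
Step 2: 20 μL brought to 80 μL → factor 80/20 = 4
Step 3: 25 μL + 75 μL = 100 μL total → factor 100/25 = 4
Step 4: 75 μL + 0.375 mL = 450 μL total → factor 450/75 = 6
Step 5: 25-fold → factor 25
Overall dilution factor = 100 × 4 × 4 × 6 × 25 = 2.4 × 10^5
Final = 4.00 mg/mL / 2.4 × 10^5 = 1.667 × 10^-5 mg/mL = 16.7 ng/mL

16.7 ng/mL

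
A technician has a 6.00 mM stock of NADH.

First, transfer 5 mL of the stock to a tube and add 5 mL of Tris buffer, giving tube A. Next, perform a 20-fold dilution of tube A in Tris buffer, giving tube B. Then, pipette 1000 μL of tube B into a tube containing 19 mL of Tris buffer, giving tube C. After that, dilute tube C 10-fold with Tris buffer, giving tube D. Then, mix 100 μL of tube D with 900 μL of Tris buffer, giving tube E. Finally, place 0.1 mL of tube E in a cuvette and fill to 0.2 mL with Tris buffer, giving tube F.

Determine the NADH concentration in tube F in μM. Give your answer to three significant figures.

Step 1: 5 mL + 5 mL = 10 mL total → factor 10/5 = 2
Step 2: 20-fold → factor 20
Step 3: 1000 μL + 19 mL = 20000 μL total → factor 20000/1000 = 20
Step 4: 10-fold → factor 10
Step 5: 100 μL + 900 μL = 1000 μL total → factor 1000/100 = 10
Step 6: 0.1 mL brought to 0.2 mL → factor 0.2/0.1 = 2
Overall dilution factor = 2 × 20 × 20 × 10 × 10 × 2 = 1.6 × 10^5
Final = 6.00 mM / 1.6 × 10^5 = 3.750 × 10^-5 mM = 0.0375 μM

0.0375 μM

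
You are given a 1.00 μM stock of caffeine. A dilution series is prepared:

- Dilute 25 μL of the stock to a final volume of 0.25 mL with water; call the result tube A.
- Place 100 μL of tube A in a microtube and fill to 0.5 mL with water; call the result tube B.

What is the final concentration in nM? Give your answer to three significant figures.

20.0 nM

Step 1: 25 μL brought to 0.25 mL → factor 250/25 = 10
Step 2: 100 μL brought to 0.5 mL → factor 500/100 = 5
Overall dilution factor = 10 × 5 = 50
Final = 1.00 μM / 50 = 0.02000 μM = 20.0 nM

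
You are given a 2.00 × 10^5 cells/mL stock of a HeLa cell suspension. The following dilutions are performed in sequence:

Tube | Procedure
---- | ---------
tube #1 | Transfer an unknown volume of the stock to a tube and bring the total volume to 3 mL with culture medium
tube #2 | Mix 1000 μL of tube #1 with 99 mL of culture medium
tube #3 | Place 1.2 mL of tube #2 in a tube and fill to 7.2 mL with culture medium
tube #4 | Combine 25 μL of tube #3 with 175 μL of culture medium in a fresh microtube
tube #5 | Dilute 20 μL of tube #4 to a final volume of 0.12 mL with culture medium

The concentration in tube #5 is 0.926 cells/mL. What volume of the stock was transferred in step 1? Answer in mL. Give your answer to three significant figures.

0.400 mL

Step 1: v brought to 3 mL → factor = 3 mL/v
Step 2: 1000 μL + 99 mL = 1 × 10^5 μL total → factor 1 × 10^5/1000 = 100
Step 3: 1.2 mL brought to 7.2 mL → factor 7.2/1.2 = 6
Step 4: 25 μL + 175 μL = 200 μL total → factor 200/25 = 8
Step 5: 20 μL brought to 0.12 mL → factor 120/20 = 6
Product of known-step factors = 28800
Overall factor = 2.00 × 10^5 cells/mL / (0.926 cells/mL) = 2.1598 × 10^5
Step-1 factor = 2.1598 × 10^5 / 28800 = 7.4994
v = 3 mL / 7.4994 = 0.400 mL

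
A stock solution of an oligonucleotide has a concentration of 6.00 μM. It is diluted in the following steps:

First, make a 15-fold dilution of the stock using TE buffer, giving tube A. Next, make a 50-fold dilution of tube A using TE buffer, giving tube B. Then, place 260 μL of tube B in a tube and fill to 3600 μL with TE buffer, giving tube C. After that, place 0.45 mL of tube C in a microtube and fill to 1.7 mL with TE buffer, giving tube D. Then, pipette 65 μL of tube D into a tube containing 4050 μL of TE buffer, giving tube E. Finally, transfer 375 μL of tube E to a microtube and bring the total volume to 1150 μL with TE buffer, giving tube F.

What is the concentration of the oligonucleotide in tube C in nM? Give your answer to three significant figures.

0.578 nM

Step 1: 15-fold → factor 15
Step 2: 50-fold → factor 50
Step 3: 260 μL brought to 3600 μL → factor 3600/260 = 13.846
Dilution factor through tube C = 15 × 50 × 13.846 = 10385
[tube C] = 6.00 μM / 10385 = 0.0005778 μM = 0.578 nM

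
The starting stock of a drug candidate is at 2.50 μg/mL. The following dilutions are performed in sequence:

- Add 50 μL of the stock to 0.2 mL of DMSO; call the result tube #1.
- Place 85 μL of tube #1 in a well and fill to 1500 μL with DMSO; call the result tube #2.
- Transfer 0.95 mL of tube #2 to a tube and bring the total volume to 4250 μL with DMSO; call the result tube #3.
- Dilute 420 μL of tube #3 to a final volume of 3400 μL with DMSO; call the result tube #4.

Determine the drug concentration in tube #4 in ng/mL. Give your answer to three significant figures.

Step 1: 50 μL + 0.2 mL = 250 μL total → factor 250/50 = 5
Step 2: 85 μL brought to 1500 μL → factor 1500/85 = 17.647
Step 3: 0.95 mL brought to 4250 μL → factor 4.25/0.95 = 4.4737
Step 4: 420 μL brought to 3400 μL → factor 3400/420 = 8.0952
Overall dilution factor = 5 × 17.647 × 4.4737 × 8.0952 = 3195.5
Final = 2.50 μg/mL / 3195.5 = 0.0007824 μg/mL = 0.782 ng/mL

0.782 ng/mL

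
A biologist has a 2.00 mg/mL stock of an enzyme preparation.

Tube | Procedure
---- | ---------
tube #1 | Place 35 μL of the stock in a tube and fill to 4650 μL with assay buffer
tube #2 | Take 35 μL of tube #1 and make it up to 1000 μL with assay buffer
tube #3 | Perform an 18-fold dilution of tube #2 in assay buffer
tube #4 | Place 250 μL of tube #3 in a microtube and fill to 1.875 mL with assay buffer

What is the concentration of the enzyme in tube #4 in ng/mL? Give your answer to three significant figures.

Step 1: 35 μL brought to 4650 μL → factor 4650/35 = 132.86
Step 2: 35 μL brought to 1000 μL → factor 1000/35 = 28.571
Step 3: 18-fold → factor 18
Step 4: 250 μL brought to 1.875 mL → factor 1875/250 = 7.5
Dilution factor through tube #4 = 132.86 × 28.571 × 18 × 7.5 = 5.1245 × 10^5
[tube #4] = 2.00 mg/mL / 5.1245 × 10^5 = 3.903 × 10^-6 mg/mL = 3.90 ng/mL

3.90 ng/mL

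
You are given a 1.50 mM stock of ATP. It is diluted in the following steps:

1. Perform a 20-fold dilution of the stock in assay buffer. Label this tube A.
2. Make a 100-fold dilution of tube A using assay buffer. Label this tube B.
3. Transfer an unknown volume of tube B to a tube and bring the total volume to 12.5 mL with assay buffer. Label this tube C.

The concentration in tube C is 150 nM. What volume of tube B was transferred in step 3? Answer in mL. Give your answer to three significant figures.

2.50 mL

Step 1: 20-fold → factor 20
Step 2: 100-fold → factor 100
Step 3: v brought to 12.5 mL → factor = 12.5 mL/v
Product of known-step factors = 2000
Overall factor = 1.50 mM / (150 nM) = 10000
Step-3 factor = 10000 / 2000 = 5
v = 12.5 mL / 5 = 2.50 mL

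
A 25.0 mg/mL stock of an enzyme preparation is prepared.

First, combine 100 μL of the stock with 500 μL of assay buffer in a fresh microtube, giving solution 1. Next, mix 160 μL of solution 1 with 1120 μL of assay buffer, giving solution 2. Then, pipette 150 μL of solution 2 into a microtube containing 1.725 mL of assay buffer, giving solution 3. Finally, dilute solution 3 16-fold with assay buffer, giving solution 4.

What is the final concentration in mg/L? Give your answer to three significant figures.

2.60 mg/L

Step 1: 100 μL + 500 μL = 600 μL total → factor 600/100 = 6
Step 2: 160 μL + 1120 μL = 1280 μL total → factor 1280/160 = 8
Step 3: 150 μL + 1.725 mL = 1875 μL total → factor 1875/150 = 12.5
Step 4: 16-fold → factor 16
Overall dilution factor = 6 × 8 × 12.5 × 16 = 9600
Final = 25.0 mg/mL / 9600 = 0.002604 mg/mL = 2.60 mg/L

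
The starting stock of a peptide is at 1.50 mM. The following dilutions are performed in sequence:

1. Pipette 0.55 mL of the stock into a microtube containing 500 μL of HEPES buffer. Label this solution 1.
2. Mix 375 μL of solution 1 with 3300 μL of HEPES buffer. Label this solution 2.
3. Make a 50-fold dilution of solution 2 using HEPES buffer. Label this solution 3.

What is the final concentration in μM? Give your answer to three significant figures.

1.60 μM

Step 1: 0.55 mL + 500 μL = 1.05 mL total → factor 1.05/0.55 = 1.9091
Step 2: 375 μL + 3300 μL = 3675 μL total → factor 3675/375 = 9.8
Step 3: 50-fold → factor 50
Overall dilution factor = 1.9091 × 9.8 × 50 = 935.45
Final = 1.50 mM / 935.45 = 0.001603 mM = 1.60 μM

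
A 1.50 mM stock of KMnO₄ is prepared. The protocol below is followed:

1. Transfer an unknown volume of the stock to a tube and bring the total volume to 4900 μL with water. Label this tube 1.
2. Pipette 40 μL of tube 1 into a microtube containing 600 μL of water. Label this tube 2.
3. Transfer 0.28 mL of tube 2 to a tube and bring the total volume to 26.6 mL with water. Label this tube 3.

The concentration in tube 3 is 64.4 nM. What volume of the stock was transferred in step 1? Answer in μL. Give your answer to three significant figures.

320 μL

Step 1: v brought to 4900 μL → factor = 4900 μL/v
Step 2: 40 μL + 600 μL = 640 μL total → factor 640/40 = 16
Step 3: 0.28 mL brought to 26.6 mL → factor 26.6/0.28 = 95
Product of known-step factors = 1520
Overall factor = 1.50 mM / (64.4 nM) = 23292
Step-1 factor = 23292 / 1520 = 15.324
v = 4900 μL / 15.324 = 320 μL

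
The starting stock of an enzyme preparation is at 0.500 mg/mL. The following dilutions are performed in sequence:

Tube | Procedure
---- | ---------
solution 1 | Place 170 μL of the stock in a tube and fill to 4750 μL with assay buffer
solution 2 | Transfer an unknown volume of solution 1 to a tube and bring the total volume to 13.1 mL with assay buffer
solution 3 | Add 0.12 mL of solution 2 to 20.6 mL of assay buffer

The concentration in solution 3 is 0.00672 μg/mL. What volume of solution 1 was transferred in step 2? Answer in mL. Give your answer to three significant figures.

Step 1: 170 μL brought to 4750 μL → factor 4750/170 = 27.941
Step 2: v brought to 13.1 mL → factor = 13.1 mL/v
Step 3: 0.12 mL + 20.6 mL = 20.72 mL total → factor 20.72/0.12 = 172.67
Product of known-step factors = 4824.5
Overall factor = 0.500 mg/mL / (0.00672 μg/mL) = 74405
Step-2 factor = 74405 / 4824.5 = 15.422
v = 13.1 mL / 15.422 = 0.849 mL

0.849 mL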